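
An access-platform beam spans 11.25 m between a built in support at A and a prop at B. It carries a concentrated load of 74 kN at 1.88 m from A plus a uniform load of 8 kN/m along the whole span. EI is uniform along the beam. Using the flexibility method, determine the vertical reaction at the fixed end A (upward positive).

Take the reaction at B as the redundant and release it; the primary structure is a cantilever fixed at A.
Downward deflection at the released point B due to the loads:
  point load 74 at a = 1.88: Pa²(3L − a)/(6EI) = 1389/EI
  UDL 8: wL⁴/(8EI) = 16018/EI
  δ_0 = 17407/EI
Tip deflection under a unit load at B: L³/(3EI) = 474.6/EI.
Compatibility at B: δ_0 − R_B·δ_{BB} = 0, so R_B = 17407/474.6 = 36.68 kN.
Vertical equilibrium: R_A = ΣP − R_B = 164 − 36.68 = 127.3 kN.

R_A = 127.3 kN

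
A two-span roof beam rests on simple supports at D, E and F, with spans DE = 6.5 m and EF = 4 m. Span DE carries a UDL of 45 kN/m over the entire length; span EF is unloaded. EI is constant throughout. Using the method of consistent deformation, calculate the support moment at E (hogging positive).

Release continuity at E by inserting a hinge; the redundant is the internal moment M_E. The primary structure is two simply-supported spans DE and EF.
Rotations at E on the released spans (each span's end-slope, ×1/EI):
  span DE: UDL 45: wL³/(24EI) = 514.9/EI
  relative rotation θ_0 = (514.9 + 0)/EI = 514.9/EI
A unit hogging moment at E produces rotation L₁/(3EI) + L₂/(3EI) = 3.5/EI.
Slope continuity at E: θ_0 = M_E·3.5/EI, so M_E = 514.9/3.5 = 147.1 kN·m (hogging).

M_E = 147.1 kN·m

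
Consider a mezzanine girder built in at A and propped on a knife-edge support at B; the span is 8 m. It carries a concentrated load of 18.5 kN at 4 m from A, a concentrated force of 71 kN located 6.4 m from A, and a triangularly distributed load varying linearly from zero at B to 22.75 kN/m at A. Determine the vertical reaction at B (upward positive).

R_B = 73.97 kN

Take the reaction at B as the redundant and release it; the primary structure is a cantilever fixed at A.
Downward deflection at the released point B due to the loads:
  point load 18.5 at a = 4: Pa²(3L − a)/(6EI) = 986.7/EI
  point load 71 at a = 6.4: Pa²(3L − a)/(6EI) = 8531/EI
  triangular load, peak 22.75 at the fixed end: w₀L⁴/(30EI) = 3106/EI
  δ_0 = 12623/EI
Tip deflection under a unit load at B: L³/(3EI) = 170.7/EI.
The prop prevents deflection at B: R_B = δ_0/δ_{BB} = 12623/170.7 = 73.97 kN.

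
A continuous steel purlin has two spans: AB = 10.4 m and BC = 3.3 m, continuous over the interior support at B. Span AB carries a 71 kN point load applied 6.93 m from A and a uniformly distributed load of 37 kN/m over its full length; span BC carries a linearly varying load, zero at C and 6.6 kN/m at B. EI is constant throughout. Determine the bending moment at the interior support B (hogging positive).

M_B = 484.7 kN·m

Release continuity at B by inserting a hinge; the redundant is the internal moment M_B. The primary structure is two simply-supported spans AB and BC.
End slopes at the hinge B, treating each span as simply supported:
  span AB: point load 71 at a = 6.93: Pab(L + a)/(6LEI) = 474.2/EI
  span AB: UDL 37: wL³/(24EI) = 1734/EI
  span BC: triangular load, peak 6.6: w₀L³/(45EI) = 5.271/EI
  relative rotation θ_0 = (2208 + 5.271)/EI = 2214/EI
A unit hogging moment at B produces rotation L₁/(3EI) + L₂/(3EI) = 4.567/EI.
Slope continuity at B: θ_0 = M_B·4.567/EI, so M_B = 2214/4.567 = 484.7 kN·m (hogging).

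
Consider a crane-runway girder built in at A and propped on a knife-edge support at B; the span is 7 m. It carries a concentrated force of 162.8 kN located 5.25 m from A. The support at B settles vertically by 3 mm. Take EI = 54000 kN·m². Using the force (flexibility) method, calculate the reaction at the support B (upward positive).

R_B = 101.6 kN

Release the roller at B. Primary structure: cantilever fixed at A.
Downward deflection at the released point B due to the loads:
  point load 162.8 at a = 5.25: Pa²(3L − a)/(6EI) = 11779/EI
Flexibility coefficient — unit upward force at B: δ_{BB} = L³/(3EI) = 114.3/EI.
With EI = 54000 kN·m²: δ_0 = 0.21813 m and δ_{BB} = 0.002117 m/kN.
Compatibility — the beam at B must follow the support down by 0.003 m: δ_0 − R_B·δ_{BB} = 0.003, so R_B = (0.21813 − 0.003)/0.002117 = 101.6 kN.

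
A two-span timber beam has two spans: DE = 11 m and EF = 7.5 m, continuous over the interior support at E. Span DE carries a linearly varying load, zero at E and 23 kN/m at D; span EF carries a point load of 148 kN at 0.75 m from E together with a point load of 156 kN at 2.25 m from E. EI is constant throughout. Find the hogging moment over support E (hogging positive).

Insert a hinge at E; M_E is the redundant, and each span becomes simply supported.
Rotations at E on the released spans (each span's end-slope, ×1/EI):
  span DE: triangular load, peak 23: 7w₀L³/(360EI) = 595.3/EI
  span EF: point load 148 at a = 0.75: Pab(L + b)/(6LEI) = 237.3/EI
  span EF: point load 156 at a = 2.25: Pab(L + b)/(6LEI) = 522.1/EI
  relative rotation θ_0 = (595.3 + 759.4)/EI = 1355/EI
A unit hogging moment at E produces rotation L₁/(3EI) + L₂/(3EI) = 6.167/EI.
Slope continuity at E: θ_0 = M_E·6.167/EI, so M_E = 1355/6.167 = 219.7 kN·m (hogging).

M_E = 219.7 kN·m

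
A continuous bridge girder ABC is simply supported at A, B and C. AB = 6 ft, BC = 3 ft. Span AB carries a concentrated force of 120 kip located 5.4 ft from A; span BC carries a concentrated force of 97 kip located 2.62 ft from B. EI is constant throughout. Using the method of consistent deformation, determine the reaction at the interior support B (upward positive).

Insert a hinge at B; M_B is the redundant, and each span becomes simply supported.
Rotations at B on the released spans (each span's end-slope, ×1/EI):
  span AB: point load 120 at a = 5.4: Pab(L + a)/(6LEI) = 123.1/EI
  span BC: point load 97 at a = 2.62: Pab(L + b)/(6LEI) = 18.13/EI
  relative rotation θ_0 = (123.1 + 18.13)/EI = 141.3/EI
A unit hogging moment at B produces rotation L₁/(3EI) + L₂/(3EI) = 3/EI.
Compatibility: M_B·(L₁+L₂)/(3EI) = θ_0, giving M_B = 47.08 kip·ft (hogging).
Span AB, ΣM about A with M_B applied at B: R_B^{AB}·6 = 648 + 47.08, so R_B^{AB} = 115.8 kip and R_A = 120 − 115.8 = 4.153 kip.
Span BC, ΣM about C: R_B^{BC}·3 = 36.86 + 47.08, so R_B^{BC} = 27.98 kip and R_C = 97 − 27.98 = 69.02 kip.
R_B = 115.8 + 27.98 = 143.8 kip.

R_B = 143.8 kip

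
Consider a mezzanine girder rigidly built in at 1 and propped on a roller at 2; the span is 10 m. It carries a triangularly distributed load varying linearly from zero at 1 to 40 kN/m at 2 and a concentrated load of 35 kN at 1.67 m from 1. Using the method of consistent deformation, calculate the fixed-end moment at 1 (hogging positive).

Choose R_2 as the redundant. The primary structure is the cantilever fixed at 1.
Deflection at 2 on the released cantilever, summing each load's contribution:
  triangular load, peak 40 at the free end: 11w₀L⁴/(120EI) = 36667/EI
  point load 35 at a = 1.67: Pa²(3L − a)/(6EI) = 460.9/EI
  δ_0 = 37128/EI
Flexibility coefficient — unit upward force at 2: δ_{22} = L³/(3EI) = 333.3/EI.
Compatibility at 2: δ_0 − R_2·δ_{22} = 0, so R_2 = 37128/333.3 = 111.4 kN.
Moment equilibrium about 1: M_1 = Σ(load moments about 1) − R_2·L = 1392 − 111.4×10 = 278 kN·m.

M_1 = 278 kN·m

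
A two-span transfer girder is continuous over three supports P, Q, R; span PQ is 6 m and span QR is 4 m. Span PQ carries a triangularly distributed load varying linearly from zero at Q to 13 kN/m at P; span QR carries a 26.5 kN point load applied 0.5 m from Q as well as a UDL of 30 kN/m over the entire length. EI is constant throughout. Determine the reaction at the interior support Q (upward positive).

Release continuity at Q by inserting a hinge; the redundant is the internal moment M_Q. The primary structure is two simply-supported spans PQ and QR.
End slopes at the hinge Q, treating each span as simply supported:
  span PQ: triangular load, peak 13: 7w₀L³/(360EI) = 54.6/EI
  span QR: point load 26.5 at a = 0.5: Pab(L + b)/(6LEI) = 14.49/EI
  span QR: UDL 30: wL³/(24EI) = 80/EI
  relative rotation θ_0 = (54.6 + 94.49)/EI = 149.1/EI
A unit hogging moment at Q produces rotation L₁/(3EI) + L₂/(3EI) = 3.333/EI.
Slope continuity at Q: θ_0 = M_Q·3.333/EI, so M_Q = 149.1/3.333 = 44.73 kN·m (hogging).
Span PQ, ΣM about P with M_Q applied at Q: R_Q^{PQ}·6 = 78 + 44.73, so R_Q^{PQ} = 20.45 kN and R_P = 39 − 20.45 = 18.55 kN.
Span QR, ΣM about R: R_Q^{QR}·4 = 332.8 + 44.73, so R_Q^{QR} = 94.37 kN and R_R = 146.5 − 94.37 = 52.13 kN.
R_Q = 20.45 + 94.37 = 114.8 kN.

R_Q = 114.8 kN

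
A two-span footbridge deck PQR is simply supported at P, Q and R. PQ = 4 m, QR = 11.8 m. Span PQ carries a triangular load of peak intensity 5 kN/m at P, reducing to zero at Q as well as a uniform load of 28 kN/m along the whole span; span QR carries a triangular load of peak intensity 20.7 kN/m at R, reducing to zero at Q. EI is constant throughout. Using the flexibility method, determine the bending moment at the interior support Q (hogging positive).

M_Q = 140.9 kN·m

Take M_Q as the redundant. Released structure: two simple spans PQ and QR with a hinge at Q.
End slopes at the hinge Q, treating each span as simply supported:
  span PQ: triangular load, peak 5: 7w₀L³/(360EI) = 6.222/EI
  span PQ: UDL 28: wL³/(24EI) = 74.67/EI
  span QR: triangular load, peak 20.7: 7w₀L³/(360EI) = 661.3/EI
  relative rotation θ_0 = (80.89 + 661.3)/EI = 742.2/EI
A unit hogging moment at Q produces rotation L₁/(3EI) + L₂/(3EI) = 5.267/EI.
Slope continuity at Q: θ_0 = M_Q·5.267/EI, so M_Q = 742.2/5.267 = 140.9 kN·m (hogging).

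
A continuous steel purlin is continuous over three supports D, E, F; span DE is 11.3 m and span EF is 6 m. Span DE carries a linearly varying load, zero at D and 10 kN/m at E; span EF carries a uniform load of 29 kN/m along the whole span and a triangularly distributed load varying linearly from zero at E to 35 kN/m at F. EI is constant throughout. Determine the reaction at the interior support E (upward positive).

R_E = 191.9 kN

Release continuity at E by inserting a hinge; the redundant is the internal moment M_E. The primary structure is two simply-supported spans DE and EF.
Discontinuity in slope at E on the released structure — sum the simple-span end rotations:
  span DE: triangular load, peak 10: w₀L³/(45EI) = 320.6/EI
  span EF: UDL 29: wL³/(24EI) = 261/EI
  span EF: triangular load, peak 35: 7w₀L³/(360EI) = 147/EI
  relative rotation θ_0 = (320.6 + 408)/EI = 728.6/EI
A unit hogging moment at E produces rotation L₁/(3EI) + L₂/(3EI) = 5.767/EI.
Slope continuity at E: θ_0 = M_E·5.767/EI, so M_E = 728.6/5.767 = 126.4 kN·m (hogging).
Span DE, ΣM about D with M_E applied at E: R_E^{DE}·11.3 = 425.6 + 126.4, so R_E^{DE} = 48.85 kN and R_D = 56.5 − 48.85 = 7.652 kN.
Span EF, ΣM about F: R_E^{EF}·6 = 732 + 126.4, so R_E^{EF} = 143.1 kN and R_F = 279 − 143.1 = 135.9 kN.
R_E = 48.85 + 143.1 = 191.9 kN.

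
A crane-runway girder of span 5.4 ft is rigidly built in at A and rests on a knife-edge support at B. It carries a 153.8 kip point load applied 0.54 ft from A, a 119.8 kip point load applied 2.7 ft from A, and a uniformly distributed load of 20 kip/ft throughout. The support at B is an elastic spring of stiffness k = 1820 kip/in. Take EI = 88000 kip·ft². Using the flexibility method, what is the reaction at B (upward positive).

R_B = 74.45 kip

Choose R_B as the redundant. The primary structure is the cantilever fixed at A.
Deflection at B on the released cantilever, summing each load's contribution:
  point load 153.8 at a = 0.54: Pa²(3L − a)/(6EI) = 117.1/EI
  point load 119.8 at a = 2.7: Pa²(3L − a)/(6EI) = 1965/EI
  UDL 20: wL⁴/(8EI) = 2126/EI
  δ_0 = 4208/EI
Tip deflection under a unit load at B: L³/(3EI) = 52.49/EI.
With EI = 88000 kip·ft²: δ_0 = 0.047816 ft and δ_{BB} = 0.000596 ft/kip.
Compatibility — the spring shortens by R_B/k under the reaction it provides: δ_0 − R_B·δ_{BB} = R_B/k. With 1/k = 1/(1820×12) ft/kip = 0.000046 ft/kip, R_B = δ_0 / (δ_{BB} + 1/k) = 0.047816 / (0.000596 + 0.000046) = 74.45 kip.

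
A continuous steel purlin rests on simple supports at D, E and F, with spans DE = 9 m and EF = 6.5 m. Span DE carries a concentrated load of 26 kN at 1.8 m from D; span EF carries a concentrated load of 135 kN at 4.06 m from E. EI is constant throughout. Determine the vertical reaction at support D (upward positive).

R_D = 12.76 kN

Insert a hinge at E; M_E is the redundant, and each span becomes simply supported.
Discontinuity in slope at E on the released structure — sum the simple-span end rotations:
  span DE: point load 26 at a = 1.8: Pab(L + a)/(6LEI) = 67.39/EI
  span EF: point load 135 at a = 4.06: Pab(L + b)/(6LEI) = 306.6/EI
  relative rotation θ_0 = (67.39 + 306.6)/EI = 374/EI
A unit hogging moment at E produces rotation L₁/(3EI) + L₂/(3EI) = 5.167/EI.
Slope continuity at E: θ_0 = M_E·5.167/EI, so M_E = 374/5.167 = 72.38 kN·m (hogging).
Span DE, ΣM about D with M_E applied at E: R_E^{DE}·9 = 46.8 + 72.38, so R_E^{DE} = 13.24 kN and R_D = 26 − 13.24 = 12.76 kN.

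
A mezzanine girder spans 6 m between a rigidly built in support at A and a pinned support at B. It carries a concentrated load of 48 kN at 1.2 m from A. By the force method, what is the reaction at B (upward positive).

Choose R_B as the redundant. The primary structure is the cantilever fixed at A.
Downward deflection at the released point B due to the loads:
  point load 48 at a = 1.2: Pa²(3L − a)/(6EI) = 193.5/EI
Flexibility coefficient — unit upward force at B: δ_{BB} = L³/(3EI) = 72/EI.
Compatibility at B: δ_0 − R_B·δ_{BB} = 0, so R_B = 193.5/72 = 2.688 kN.

R_B = 2.688 kN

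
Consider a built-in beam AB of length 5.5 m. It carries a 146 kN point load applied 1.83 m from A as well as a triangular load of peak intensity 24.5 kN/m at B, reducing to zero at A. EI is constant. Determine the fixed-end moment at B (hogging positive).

M_B = 96.38 kN·m

Release both end moments; the primary structure is a simply-supported span AB with redundants M_A and M_B.
End rotations of the released simple span under the applied load (×1/EI):
  at A: point load 146 at a = 1.83: Pab(L + b)/(6LEI) = 272.5/EI
  at B: point load 146 at a = 1.83: Pab(L + a)/(6LEI) = 217.8/EI
  at A: triangular load, peak 24.5: 7w₀L³/(360EI) = 79.26/EI
  at B: triangular load, peak 24.5: w₀L³/(45EI) = 90.58/EI
  θ_A0 = 351.7/EI,  θ_B0 = 308.4/EI
Flexibility coefficients: a unit moment at one end gives L/(3EI) there and L/(6EI) at the far end, so f₁₁ = f₂₂ = 1.833/EI and f₁₂ = f₂₁ = 0.9167/EI.
Compatibility — zero rotation at each built-in end:
  1.833 M_A + 0.9167 M_B = 351.7
  0.9167 M_A + 1.833 M_B = 308.4
Solving the pair gives M_A = 143.7 kN·m and M_B = 96.38 kN·m (hogging).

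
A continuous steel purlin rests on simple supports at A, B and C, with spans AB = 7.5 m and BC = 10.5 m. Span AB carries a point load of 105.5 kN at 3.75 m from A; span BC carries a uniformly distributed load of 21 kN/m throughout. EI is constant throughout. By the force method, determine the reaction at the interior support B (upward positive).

R_B = 215.7 kN

Take M_B as the redundant. Released structure: two simple spans AB and BC with a hinge at B.
Discontinuity in slope at B on the released structure — sum the simple-span end rotations:
  span AB: point load 105.5 at a = 3.75: Pab(L + a)/(6LEI) = 370.9/EI
  span BC: UDL 21: wL³/(24EI) = 1013/EI
  relative rotation θ_0 = (370.9 + 1013)/EI = 1384/EI
A unit hogging moment at B produces rotation L₁/(3EI) + L₂/(3EI) = 6/EI.
Slope continuity at B: θ_0 = M_B·6/EI, so M_B = 1384/6 = 230.6 kN·m (hogging).
Span AB, ΣM about A with M_B applied at B: R_B^{AB}·7.5 = 395.6 + 230.6, so R_B^{AB} = 83.5 kN and R_A = 105.5 − 83.5 = 22 kN.
Span BC, ΣM about C: R_B^{BC}·10.5 = 1158 + 230.6, so R_B^{BC} = 132.2 kN and R_C = 220.5 − 132.2 = 88.28 kN.
R_B = 83.5 + 132.2 = 215.7 kN.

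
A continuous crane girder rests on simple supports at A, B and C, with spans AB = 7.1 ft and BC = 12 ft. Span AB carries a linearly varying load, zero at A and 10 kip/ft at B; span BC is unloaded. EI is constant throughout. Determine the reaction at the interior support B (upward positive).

R_B = 26.47 kip

Release continuity at B by inserting a hinge; the redundant is the internal moment M_B. The primary structure is two simply-supported spans AB and BC.
Discontinuity in slope at B on the released structure — sum the simple-span end rotations:
  span AB: triangular load, peak 10: w₀L³/(45EI) = 79.54/EI
  relative rotation θ_0 = (79.54 + 0)/EI = 79.54/EI
A unit hogging moment at B produces rotation L₁/(3EI) + L₂/(3EI) = 6.367/EI.
Compatibility: M_B·(L₁+L₂)/(3EI) = θ_0, giving M_B = 12.49 kip·ft (hogging).
Span AB, ΣM about A with M_B applied at B: R_B^{AB}·7.1 = 168 + 12.49, so R_B^{AB} = 25.43 kip and R_A = 35.5 − 25.43 = 10.07 kip.
Span BC, ΣM about C: R_B^{BC}·12 = 0 + 12.49, so R_B^{BC} = 1.041 kip and R_C = 0 − 1.041 = -1.041 kip.
R_B = 25.43 + 1.041 = 26.47 kip.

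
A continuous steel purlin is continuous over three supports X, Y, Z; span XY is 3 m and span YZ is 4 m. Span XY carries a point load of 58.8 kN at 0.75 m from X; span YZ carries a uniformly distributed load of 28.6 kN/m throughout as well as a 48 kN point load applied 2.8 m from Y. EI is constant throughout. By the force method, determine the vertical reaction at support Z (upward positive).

R_Z = 76.67 kN

Take M_Y as the redundant. Released structure: two simple spans XY and YZ with a hinge at Y.
End slopes at the hinge Y, treating each span as simply supported:
  span XY: point load 58.8 at a = 0.75: Pab(L + a)/(6LEI) = 20.67/EI
  span YZ: UDL 28.6: wL³/(24EI) = 76.27/EI
  span YZ: point load 48 at a = 2.8: Pab(L + b)/(6LEI) = 34.94/EI
  relative rotation θ_0 = (20.67 + 111.2)/EI = 131.9/EI
A unit hogging moment at Y produces rotation L₁/(3EI) + L₂/(3EI) = 2.333/EI.
Slope continuity at Y: θ_0 = M_Y·2.333/EI, so M_Y = 131.9/2.333 = 56.52 kN·m (hogging).
Span YZ, ΣM about Z: R_Y^{YZ}·4 = 286.4 + 56.52, so R_Y^{YZ} = 85.73 kN and R_Z = 162.4 − 85.73 = 76.67 kN.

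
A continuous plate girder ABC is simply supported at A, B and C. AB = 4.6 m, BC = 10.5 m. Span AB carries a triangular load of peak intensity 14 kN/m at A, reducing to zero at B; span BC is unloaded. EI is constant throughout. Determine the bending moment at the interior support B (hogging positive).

Insert a hinge at B; M_B is the redundant, and each span becomes simply supported.
Discontinuity in slope at B on the released structure — sum the simple-span end rotations:
  span AB: triangular load, peak 14: 7w₀L³/(360EI) = 26.5/EI
  relative rotation θ_0 = (26.5 + 0)/EI = 26.5/EI
A unit hogging moment at B produces rotation L₁/(3EI) + L₂/(3EI) = 5.033/EI.
Compatibility: M_B·(L₁+L₂)/(3EI) = θ_0, giving M_B = 5.264 kN·m (hogging).

M_B = 5.264 kN·m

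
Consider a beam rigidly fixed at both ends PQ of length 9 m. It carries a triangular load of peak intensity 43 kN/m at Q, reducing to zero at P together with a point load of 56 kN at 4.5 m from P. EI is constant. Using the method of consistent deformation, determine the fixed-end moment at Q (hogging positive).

M_Q = 237.2 kN·m

Take the two fixed-end moments M_P, M_Q as redundants; the released structure is the simple span PQ.
On the primary (simply-supported) span, the end slopes from the loading are:
  at P: triangular load, peak 43: 7w₀L³/(360EI) = 609.5/EI
  at Q: triangular load, peak 43: w₀L³/(45EI) = 696.6/EI
  at P: point load 56 at a = 4.5: Pab(L + b)/(6LEI) = 283.5/EI
  at Q: point load 56 at a = 4.5: Pab(L + a)/(6LEI) = 283.5/EI
  θ_P0 = 893/EI,  θ_Q0 = 980.1/EI
Flexibility coefficients: a unit moment at one end gives L/(3EI) there and L/(6EI) at the far end, so f₁₁ = f₂₂ = 3/EI and f₁₂ = f₂₁ = 1.5/EI.
Compatibility — zero rotation at each built-in end:
  3 M_P + 1.5 M_Q = 893
  1.5 M_P + 3 M_Q = 980.1
Solving the pair gives M_P = 179.1 kN·m and M_Q = 237.2 kN·m (hogging).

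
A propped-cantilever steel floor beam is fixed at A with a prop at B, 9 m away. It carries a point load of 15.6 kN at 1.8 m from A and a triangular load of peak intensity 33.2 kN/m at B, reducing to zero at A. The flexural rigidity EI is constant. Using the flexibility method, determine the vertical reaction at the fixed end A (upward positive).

R_A = 81.96 kN

Choose R_B as the redundant. The primary structure is the cantilever fixed at A.
Free-end deflection of the primary structure under the applied loading (downward +):
  point load 15.6 at a = 1.8: Pa²(3L − a)/(6EI) = 212.3/EI
  triangular load, peak 33.2 at the free end: 11w₀L⁴/(120EI) = 19967/EI
  δ_0 = 20180/EI
Flexibility coefficient — unit upward force at B: δ_{BB} = L³/(3EI) = 243/EI.
Compatibility at B: δ_0 − R_B·δ_{BB} = 0, so R_B = 20180/243 = 83.04 kN.
Vertical equilibrium: R_A = ΣP − R_B = 165 − 83.04 = 81.96 kN.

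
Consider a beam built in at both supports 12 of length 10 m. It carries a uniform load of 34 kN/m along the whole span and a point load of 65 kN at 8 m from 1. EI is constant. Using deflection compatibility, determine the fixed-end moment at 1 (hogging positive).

Release both end moments; the primary structure is a simply-supported span 12 with redundants M_1 and M_2.
End rotations of the released simple span under the applied load (×1/EI):
  at 1: UDL 34: wL³/(24EI) = 1417/EI
  at 2: UDL 34: wL³/(24EI) = 1417/EI
  at 1: point load 65 at a = 8: Pab(L + b)/(6LEI) = 208/EI
  at 2: point load 65 at a = 8: Pab(L + a)/(6LEI) = 312/EI
  θ_10 = 1625/EI,  θ_20 = 1729/EI
Flexibility coefficients: a unit moment at one end gives L/(3EI) there and L/(6EI) at the far end, so f₁₁ = f₂₂ = 3.333/EI and f₁₂ = f₂₁ = 1.667/EI.
Compatibility — zero rotation at each built-in end:
  3.333 M_1 + 1.667 M_2 = 1625
  1.667 M_1 + 3.333 M_2 = 1729
Solving the pair gives M_1 = 304.1 kN·m and M_2 = 366.5 kN·m (hogging).

M_1 = 304.1 kN·m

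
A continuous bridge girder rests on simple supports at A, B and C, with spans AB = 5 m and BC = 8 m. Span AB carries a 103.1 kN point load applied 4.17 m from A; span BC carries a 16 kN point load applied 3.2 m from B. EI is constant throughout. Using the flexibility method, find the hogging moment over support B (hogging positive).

M_B = 40.29 kN·m

Insert a hinge at B; M_B is the redundant, and each span becomes simply supported.
Discontinuity in slope at B on the released structure — sum the simple-span end rotations:
  span AB: point load 103.1 at a = 4.17: Pab(L + a)/(6LEI) = 109.1/EI
  span BC: point load 16 at a = 3.2: Pab(L + b)/(6LEI) = 65.54/EI
  relative rotation θ_0 = (109.1 + 65.54)/EI = 174.6/EI
A unit hogging moment at B produces rotation L₁/(3EI) + L₂/(3EI) = 4.333/EI.
Compatibility: M_B·(L₁+L₂)/(3EI) = θ_0, giving M_B = 40.29 kN·m (hogging).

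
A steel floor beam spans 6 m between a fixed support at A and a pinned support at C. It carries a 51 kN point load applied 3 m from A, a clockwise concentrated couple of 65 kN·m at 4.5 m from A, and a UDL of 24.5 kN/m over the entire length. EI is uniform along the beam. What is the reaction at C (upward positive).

R_C = 86.3 kN

Take the reaction at C as the redundant and release it; the primary structure is a cantilever fixed at A.
Primary-structure tip deflection at C by superposition:
  point load 51 at a = 3: Pa²(3L − a)/(6EI) = 1148/EI
  clockwise couple 65 at a = 4.5: M₀a(2L − a)/(2EI) = 1097/EI
  UDL 24.5: wL⁴/(8EI) = 3969/EI
  δ_0 = 6213/EI
Tip deflection under a unit load at C: L³/(3EI) = 72/EI.
Compatibility at C: δ_0 − R_C·δ_{CC} = 0, so R_C = 6213/72 = 86.3 kN.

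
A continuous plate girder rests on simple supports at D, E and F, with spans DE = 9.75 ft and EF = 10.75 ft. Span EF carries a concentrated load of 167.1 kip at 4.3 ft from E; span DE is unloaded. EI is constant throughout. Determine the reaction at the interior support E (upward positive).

Insert a hinge at E; M_E is the redundant, and each span becomes simply supported.
Rotations at E on the released spans (each span's end-slope, ×1/EI):
  span EF: point load 167.1 at a = 4.3: Pab(L + b)/(6LEI) = 1236/EI
  relative rotation θ_0 = (0 + 1236)/EI = 1236/EI
A unit hogging moment at E produces rotation L₁/(3EI) + L₂/(3EI) = 6.833/EI.
Compatibility: M_E·(L₁+L₂)/(3EI) = θ_0, giving M_E = 180.9 kip·ft (hogging).
Span DE, ΣM about D with M_E applied at E: R_E^{DE}·9.75 = 0 + 180.9, so R_E^{DE} = 18.55 kip and R_D = 0 − 18.55 = -18.55 kip.
Span EF, ΣM about F: R_E^{EF}·10.75 = 1078 + 180.9, so R_E^{EF} = 117.1 kip and R_F = 167.1 − 117.1 = 50.02 kip.
R_E = 18.55 + 117.1 = 135.6 kip.

R_E = 135.6 kip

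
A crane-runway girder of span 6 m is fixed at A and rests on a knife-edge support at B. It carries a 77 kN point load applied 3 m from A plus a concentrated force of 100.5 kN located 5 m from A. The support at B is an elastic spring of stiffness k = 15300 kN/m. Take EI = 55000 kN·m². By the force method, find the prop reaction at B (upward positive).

Remove the prop at B; the released (primary) structure is a cantilever built in at A.
Free-end deflection of the primary structure under the applied loading (downward +):
  point load 77 at a = 3: Pa²(3L − a)/(6EI) = 1732/EI
  point load 100.5 at a = 5: Pa²(3L − a)/(6EI) = 5444/EI
  δ_0 = 7176/EI
Tip deflection under a unit load at B: L³/(3EI) = 72/EI.
With EI = 55000 kN·m²: δ_0 = 0.13048 m and δ_{BB} = 0.001309 m/kN.
Compatibility — the spring shortens by R_B/k under the reaction it provides: δ_0 − R_B·δ_{BB} = R_B/k. With 1/k = 0.000065 m/kN, R_B = δ_0 / (δ_{BB} + 1/k) = 0.13048 / (0.001309 + 0.000065) = 94.93 kN.

R_B = 94.93 kN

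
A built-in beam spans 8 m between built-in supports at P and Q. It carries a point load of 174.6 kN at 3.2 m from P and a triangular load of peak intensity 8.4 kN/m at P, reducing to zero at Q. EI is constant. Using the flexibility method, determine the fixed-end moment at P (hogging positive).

M_P = 228 kN·m

Release both end moments; the primary structure is a simply-supported span PQ with redundants M_P and M_Q.
On the primary (simply-supported) span, the end slopes from the loading are:
  at P: point load 174.6 at a = 3.2: Pab(L + b)/(6LEI) = 715.2/EI
  at Q: point load 174.6 at a = 3.2: Pab(L + a)/(6LEI) = 625.8/EI
  at P: triangular load, peak 8.4: w₀L³/(45EI) = 95.57/EI
  at Q: triangular load, peak 8.4: 7w₀L³/(360EI) = 83.63/EI
  θ_P0 = 810.7/EI,  θ_Q0 = 709.4/EI
Flexibility coefficients: a unit moment at one end gives L/(3EI) there and L/(6EI) at the far end, so f₁₁ = f₂₂ = 2.667/EI and f₁₂ = f₂₁ = 1.333/EI.
Compatibility — zero rotation at each built-in end:
  2.667 M_P + 1.333 M_Q = 810.7
  1.333 M_P + 2.667 M_Q = 709.4
Solving the pair gives M_P = 228 kN·m and M_Q = 152 kN·m (hogging).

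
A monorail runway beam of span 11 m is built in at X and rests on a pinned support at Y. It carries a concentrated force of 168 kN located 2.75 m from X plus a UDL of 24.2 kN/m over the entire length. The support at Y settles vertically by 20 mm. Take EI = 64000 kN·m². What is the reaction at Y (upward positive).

Take the reaction at Y as the redundant and release it; the primary structure is a cantilever fixed at X.
Primary-structure tip deflection at Y by superposition:
  point load 168 at a = 2.75: Pa²(3L − a)/(6EI) = 6405/EI
  UDL 24.2: wL⁴/(8EI) = 44289/EI
  δ_0 = 50694/EI
Flexibility coefficient — unit upward force at Y: δ_{YY} = L³/(3EI) = 443.7/EI.
With EI = 64000 kN·m²: δ_0 = 0.7921 m and δ_{YY} = 0.006932 m/kN.
Compatibility — the beam at Y must follow the support down by 0.02 m: δ_0 − R_Y·δ_{YY} = 0.02, so R_Y = (0.7921 − 0.02)/0.006932 = 111.4 kN.

R_Y = 111.4 kN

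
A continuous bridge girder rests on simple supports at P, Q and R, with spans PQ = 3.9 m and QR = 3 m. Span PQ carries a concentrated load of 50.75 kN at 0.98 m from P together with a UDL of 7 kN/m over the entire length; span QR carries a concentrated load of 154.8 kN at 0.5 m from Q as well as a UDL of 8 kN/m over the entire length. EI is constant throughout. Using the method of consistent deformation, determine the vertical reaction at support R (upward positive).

Take M_Q as the redundant. Released structure: two simple spans PQ and QR with a hinge at Q.
Discontinuity in slope at Q on the released structure — sum the simple-span end rotations:
  span PQ: point load 50.75 at a = 0.98: Pab(L + a)/(6LEI) = 30.29/EI
  span PQ: UDL 7: wL³/(24EI) = 17.3/EI
  span QR: point load 154.8 at a = 0.5: Pab(L + b)/(6LEI) = 59.12/EI
  span QR: UDL 8: wL³/(24EI) = 9/EI
  relative rotation θ_0 = (47.59 + 68.12)/EI = 115.7/EI
A unit hogging moment at Q produces rotation L₁/(3EI) + L₂/(3EI) = 2.3/EI.
Compatibility: M_Q·(L₁+L₂)/(3EI) = θ_0, giving M_Q = 50.31 kN·m (hogging).
Span QR, ΣM about R: R_Q^{QR}·3 = 423 + 50.31, so R_Q^{QR} = 157.8 kN and R_R = 178.8 − 157.8 = 21.03 kN.

R_R = 21.03 kN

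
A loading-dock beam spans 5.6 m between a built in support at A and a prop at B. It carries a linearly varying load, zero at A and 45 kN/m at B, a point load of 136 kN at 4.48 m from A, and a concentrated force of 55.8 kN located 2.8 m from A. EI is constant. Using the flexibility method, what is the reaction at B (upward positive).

Remove the prop at B; the released (primary) structure is a cantilever built in at A.
Primary-structure tip deflection at B by superposition:
  triangular load, peak 45 at the free end: 11w₀L⁴/(120EI) = 4057/EI
  point load 136 at a = 4.48: Pa²(3L − a)/(6EI) = 5605/EI
  point load 55.8 at a = 2.8: Pa²(3L − a)/(6EI) = 1021/EI
  δ_0 = 10682/EI
Flexibility coefficient — unit upward force at B: δ_{BB} = L³/(3EI) = 58.54/EI.
Compatibility at B: δ_0 − R_B·δ_{BB} = 0, so R_B = 10682/58.54 = 182.5 kN.

R_B = 182.5 kN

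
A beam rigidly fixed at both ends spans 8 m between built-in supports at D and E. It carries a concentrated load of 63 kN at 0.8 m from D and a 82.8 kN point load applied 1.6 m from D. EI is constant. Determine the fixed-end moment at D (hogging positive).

M_D = 125.6 kN·m

Release both end moments; the primary structure is a simply-supported span DE with redundants M_D and M_E.
Simple-span end rotations at D and E under the given loads:
  at D: point load 63 at a = 0.8: Pab(L + b)/(6LEI) = 114.9/EI
  at E: point load 63 at a = 0.8: Pab(L + a)/(6LEI) = 66.53/EI
  at D: point load 82.8 at a = 1.6: Pab(L + b)/(6LEI) = 254.4/EI
  at E: point load 82.8 at a = 1.6: Pab(L + a)/(6LEI) = 169.6/EI
  θ_D0 = 369.3/EI,  θ_E0 = 236.1/EI
Flexibility coefficients: a unit moment at one end gives L/(3EI) there and L/(6EI) at the far end, so f₁₁ = f₂₂ = 2.667/EI and f₁₂ = f₂₁ = 1.333/EI.
Compatibility — zero rotation at each built-in end:
  2.667 M_D + 1.333 M_E = 369.3
  1.333 M_D + 2.667 M_E = 236.1
Solving the pair gives M_D = 125.6 kN·m and M_E = 25.73 kN·m (hogging).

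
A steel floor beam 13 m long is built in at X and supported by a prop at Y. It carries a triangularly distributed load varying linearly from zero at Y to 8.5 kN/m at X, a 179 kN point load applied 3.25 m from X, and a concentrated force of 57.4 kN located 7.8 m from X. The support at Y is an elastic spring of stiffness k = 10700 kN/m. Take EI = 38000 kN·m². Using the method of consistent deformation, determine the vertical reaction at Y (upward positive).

Choose R_Y as the redundant. The primary structure is the cantilever fixed at X.
Primary-structure tip deflection at Y by superposition:
  triangular load, peak 8.5 at the fixed end: w₀L⁴/(30EI) = 8092/EI
  point load 179 at a = 3.25: Pa²(3L − a)/(6EI) = 11265/EI
  point load 57.4 at a = 7.8: Pa²(3L − a)/(6EI) = 18160/EI
  δ_0 = 37517/EI
Flexibility coefficient — unit upward force at Y: δ_{YY} = L³/(3EI) = 732.3/EI.
With EI = 38000 kN·m²: δ_0 = 0.98729 m and δ_{YY} = 0.019272 m/kN.
Compatibility — the spring shortens by R_Y/k under the reaction it provides: δ_0 − R_Y·δ_{YY} = R_Y/k. With 1/k = 0.000093 m/kN, R_Y = δ_0 / (δ_{YY} + 1/k) = 0.98729 / (0.019272 + 0.000093) = 50.98 kN.

R_Y = 50.98 kN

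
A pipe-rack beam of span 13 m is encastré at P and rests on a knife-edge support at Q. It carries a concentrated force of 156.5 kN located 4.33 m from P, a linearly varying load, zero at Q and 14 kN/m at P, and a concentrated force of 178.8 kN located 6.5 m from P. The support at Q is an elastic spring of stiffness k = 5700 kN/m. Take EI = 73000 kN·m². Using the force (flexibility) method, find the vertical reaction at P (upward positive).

R_P = 330.7 kN

Remove the prop at Q; the released (primary) structure is a cantilever built in at P.
Deflection at Q on the released cantilever, summing each load's contribution:
  point load 156.5 at a = 4.33: Pa²(3L − a)/(6EI) = 16955/EI
  triangular load, peak 14 at the fixed end: w₀L⁴/(30EI) = 13328/EI
  point load 178.8 at a = 6.5: Pa²(3L − a)/(6EI) = 40919/EI
  δ_0 = 71202/EI
Flexibility coefficient — unit upward force at Q: δ_{QQ} = L³/(3EI) = 732.3/EI.
With EI = 73000 kN·m²: δ_0 = 0.97538 m and δ_{QQ} = 0.010032 m/kN.
Compatibility — the spring shortens by R_Q/k under the reaction it provides: δ_0 − R_Q·δ_{QQ} = R_Q/k. With 1/k = 0.000175 m/kN, R_Q = δ_0 / (δ_{QQ} + 1/k) = 0.97538 / (0.010032 + 0.000175) = 95.56 kN.
Vertical equilibrium: R_P = ΣP − R_Q = 426.3 − 95.56 = 330.7 kN.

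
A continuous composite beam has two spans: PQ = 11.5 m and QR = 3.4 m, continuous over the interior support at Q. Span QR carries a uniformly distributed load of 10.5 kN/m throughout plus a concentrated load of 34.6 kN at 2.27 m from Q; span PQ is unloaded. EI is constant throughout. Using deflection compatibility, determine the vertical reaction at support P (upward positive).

R_P = -0.6461 kN

Release continuity at Q by inserting a hinge; the redundant is the internal moment M_Q. The primary structure is two simply-supported spans PQ and QR.
Discontinuity in slope at Q on the released structure — sum the simple-span end rotations:
  span QR: UDL 10.5: wL³/(24EI) = 17.2/EI
  span QR: point load 34.6 at a = 2.27: Pab(L + b)/(6LEI) = 19.71/EI
  relative rotation θ_0 = (0 + 36.9)/EI = 36.9/EI
A unit hogging moment at Q produces rotation L₁/(3EI) + L₂/(3EI) = 4.967/EI.
Slope continuity at Q: θ_0 = M_Q·4.967/EI, so M_Q = 36.9/4.967 = 7.43 kN·m (hogging).
Span PQ, ΣM about P with M_Q applied at Q: R_Q^{PQ}·11.5 = 0 + 7.43, so R_Q^{PQ} = 0.6461 kN and R_P = 0 − 0.6461 = -0.6461 kN.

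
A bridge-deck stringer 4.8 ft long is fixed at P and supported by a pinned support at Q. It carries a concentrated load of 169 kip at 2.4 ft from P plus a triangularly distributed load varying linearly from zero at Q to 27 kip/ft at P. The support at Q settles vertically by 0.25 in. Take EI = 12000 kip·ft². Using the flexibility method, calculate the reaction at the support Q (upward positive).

R_Q = 58.99 kip

Remove the prop at Q; the released (primary) structure is a cantilever built in at P.
Deflection at Q on the released cantilever, summing each load's contribution:
  point load 169 at a = 2.4: Pa²(3L − a)/(6EI) = 1947/EI
  triangular load, peak 27 at the fixed end: w₀L⁴/(30EI) = 477.8/EI
  δ_0 = 2425/EI
Tip deflection under a unit load at Q: L³/(3EI) = 36.86/EI.
With EI = 12000 kip·ft²: δ_0 = 0.20205 ft and δ_{QQ} = 0.003072 ft/kip.
Compatibility — the beam at Q must follow the support down by 0.02083 ft: δ_0 − R_Q·δ_{QQ} = 0.02083, so R_Q = (0.20205 − 0.02083)/0.003072 = 58.99 kip.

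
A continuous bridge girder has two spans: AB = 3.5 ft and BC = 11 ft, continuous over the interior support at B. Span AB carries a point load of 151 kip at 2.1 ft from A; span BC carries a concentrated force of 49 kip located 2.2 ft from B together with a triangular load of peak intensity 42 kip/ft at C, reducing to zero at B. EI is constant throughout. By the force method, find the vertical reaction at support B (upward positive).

Take M_B as the redundant. Released structure: two simple spans AB and BC with a hinge at B.
Rotations at B on the released spans (each span's end-slope, ×1/EI):
  span AB: point load 151 at a = 2.1: Pab(L + a)/(6LEI) = 118.4/EI
  span BC: point load 49 at a = 2.2: Pab(L + b)/(6LEI) = 284.6/EI
  span BC: triangular load, peak 42: 7w₀L³/(360EI) = 1087/EI
  relative rotation θ_0 = (118.4 + 1372)/EI = 1490/EI
A unit hogging moment at B produces rotation L₁/(3EI) + L₂/(3EI) = 4.833/EI.
Slope continuity at B: θ_0 = M_B·4.833/EI, so M_B = 1490/4.833 = 308.3 kip·ft (hogging).
Span AB, ΣM about A with M_B applied at B: R_B^{AB}·3.5 = 317.1 + 308.3, so R_B^{AB} = 178.7 kip and R_A = 151 − 178.7 = -27.68 kip.
Span BC, ΣM about C: R_B^{BC}·11 = 1278 + 308.3, so R_B^{BC} = 144.2 kip and R_C = 280 − 144.2 = 135.8 kip.
R_B = 178.7 + 144.2 = 322.9 kip.

R_B = 322.9 kip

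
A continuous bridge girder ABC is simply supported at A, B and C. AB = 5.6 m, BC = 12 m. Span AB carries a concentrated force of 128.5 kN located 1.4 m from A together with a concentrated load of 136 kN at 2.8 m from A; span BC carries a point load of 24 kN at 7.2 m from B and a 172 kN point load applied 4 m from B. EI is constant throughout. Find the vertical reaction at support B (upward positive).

Release continuity at B by inserting a hinge; the redundant is the internal moment M_B. The primary structure is two simply-supported spans AB and BC.
Discontinuity in slope at B on the released structure — sum the simple-span end rotations:
  span AB: point load 128.5 at a = 1.4: Pab(L + a)/(6LEI) = 157.4/EI
  span AB: point load 136 at a = 2.8: Pab(L + a)/(6LEI) = 266.6/EI
  span BC: point load 24 at a = 7.2: Pab(L + b)/(6LEI) = 193.5/EI
  span BC: point load 172 at a = 4: Pab(L + b)/(6LEI) = 1529/EI
  relative rotation θ_0 = (424 + 1722)/EI = 2146/EI
A unit hogging moment at B produces rotation L₁/(3EI) + L₂/(3EI) = 5.867/EI.
Compatibility: M_B·(L₁+L₂)/(3EI) = θ_0, giving M_B = 365.9 kN·m (hogging).
Span AB, ΣM about A with M_B applied at B: R_B^{AB}·5.6 = 560.7 + 365.9, so R_B^{AB} = 165.5 kN and R_A = 264.5 − 165.5 = 99.04 kN.
Span BC, ΣM about C: R_B^{BC}·12 = 1491 + 365.9, so R_B^{BC} = 154.8 kN and R_C = 196 − 154.8 = 41.24 kN.
R_B = 165.5 + 154.8 = 320.2 kN.

R_B = 320.2 kN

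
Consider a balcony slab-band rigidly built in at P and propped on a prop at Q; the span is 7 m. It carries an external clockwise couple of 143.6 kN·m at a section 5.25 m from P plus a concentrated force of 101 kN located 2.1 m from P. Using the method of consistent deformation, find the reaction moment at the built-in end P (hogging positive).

Remove the prop at Q; the released (primary) structure is a cantilever built in at P.
Deflection at Q on the released cantilever, summing each load's contribution:
  clockwise couple 143.6 at a = 5.25: M₀a(2L − a)/(2EI) = 3298/EI
  point load 101 at a = 2.1: Pa²(3L − a)/(6EI) = 1403/EI
  δ_0 = 4701/EI
Tip deflection under a unit load at Q: L³/(3EI) = 114.3/EI.
Compatibility at Q: δ_0 − R_Q·δ_{QQ} = 0, so R_Q = 4701/114.3 = 41.12 kN.
Moment equilibrium about P: M_P = Σ(load moments about P) − R_Q·L = 355.7 − 41.12×7 = 67.86 kN·m.

M_P = 67.86 kN·m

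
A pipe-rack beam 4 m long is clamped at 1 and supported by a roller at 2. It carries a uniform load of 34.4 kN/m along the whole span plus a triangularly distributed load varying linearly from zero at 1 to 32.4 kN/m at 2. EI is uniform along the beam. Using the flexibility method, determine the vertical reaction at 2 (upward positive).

Take the reaction at 2 as the redundant and release it; the primary structure is a cantilever fixed at 1.
Downward deflection at the released point 2 due to the loads:
  UDL 34.4: wL⁴/(8EI) = 1101/EI
  triangular load, peak 32.4 at the free end: 11w₀L⁴/(120EI) = 760.3/EI
  δ_0 = 1861/EI
Flexibility coefficient — unit upward force at 2: δ_{22} = L³/(3EI) = 21.33/EI.
Compatibility at 2: δ_0 − R_2·δ_{22} = 0, so R_2 = 1861/21.33 = 87.24 kN.

R_2 = 87.24 kN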